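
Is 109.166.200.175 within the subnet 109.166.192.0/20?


Subnet network: 109.166.192.0
Test IP AND mask: 109.166.192.0
Yes, 109.166.200.175 is in 109.166.192.0/20


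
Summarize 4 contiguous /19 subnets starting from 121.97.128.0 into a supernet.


Original prefix: /19
Number of subnets: 4 = 2^2
New prefix = 19 - 2 = 17
Supernet: 121.97.128.0/17


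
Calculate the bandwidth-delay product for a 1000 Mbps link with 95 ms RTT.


BDP = bandwidth * RTT
= 1000 Mbps * 95 ms
= 1000 * 1e6 * 95 / 1000 bits
= 95000000 bits
= 11875000 bytes
= 11596.6797 KB
BDP = 95000000 bits (11875000 bytes)


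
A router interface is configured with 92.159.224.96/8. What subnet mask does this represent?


/8 means 8 network bits, 24 host bits
Binary: 11111111000000000000000000000000
Mask: 255.0.0.0


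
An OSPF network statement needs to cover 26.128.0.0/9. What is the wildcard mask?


Subnet mask: 255.128.0.0
Wildcard = 255.255.255.255 - subnet mask
255 - 255 = 0
255 - 128 = 127
255 - 0 = 255
255 - 0 = 255
Wildcard: 0.127.255.255


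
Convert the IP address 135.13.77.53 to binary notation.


135 = 10000111
13 = 00001101
77 = 01001101
53 = 00110101
Binary: 10000111.00001101.01001101.00110101


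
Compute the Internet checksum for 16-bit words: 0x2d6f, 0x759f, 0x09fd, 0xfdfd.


Sum all words (with carry folding):
+ 0x2d6f = 0x2d6f
+ 0x759f = 0xa30e
+ 0x09fd = 0xad0b
+ 0xfdfd = 0xab09
One's complement: ~0xab09
Checksum = 0x54f6


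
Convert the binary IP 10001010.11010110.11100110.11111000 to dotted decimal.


10001010 = 138
11010110 = 214
11100110 = 230
11111000 = 248
IP: 138.214.230.248


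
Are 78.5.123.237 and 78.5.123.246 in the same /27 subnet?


Mask: 255.255.255.224
78.5.123.237 AND mask = 78.5.123.224
78.5.123.246 AND mask = 78.5.123.224
Yes, same subnet (78.5.123.224)


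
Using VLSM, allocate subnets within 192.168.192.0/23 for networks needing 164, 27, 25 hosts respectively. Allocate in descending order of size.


164 hosts -> /24 (254 usable): 192.168.192.0/24
27 hosts -> /27 (30 usable): 192.168.193.0/27
25 hosts -> /27 (30 usable): 192.168.193.32/27
Allocation: 192.168.192.0/24 (164 hosts, 254 usable); 192.168.193.0/27 (27 hosts, 30 usable); 192.168.193.32/27 (25 hosts, 30 usable)


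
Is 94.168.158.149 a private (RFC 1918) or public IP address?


RFC 1918 private ranges:
  10.0.0.0/8 (10.0.0.0 - 10.255.255.255)
  172.16.0.0/12 (172.16.0.0 - 172.31.255.255)
  192.168.0.0/16 (192.168.0.0 - 192.168.255.255)
Public (not in any RFC 1918 range)


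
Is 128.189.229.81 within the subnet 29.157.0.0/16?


Subnet network: 29.157.0.0
Test IP AND mask: 128.189.0.0
No, 128.189.229.81 is not in 29.157.0.0/16


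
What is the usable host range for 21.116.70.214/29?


Network: 21.116.70.208
Broadcast: 21.116.70.215
First usable = network + 1
Last usable = broadcast - 1
Range: 21.116.70.209 to 21.116.70.214


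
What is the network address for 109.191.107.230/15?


IP:   01101101.10111111.01101011.11100110
Mask: 11111111.11111110.00000000.00000000
AND operation:
Net:  01101101.10111110.00000000.00000000
Network: 109.190.0.0/15


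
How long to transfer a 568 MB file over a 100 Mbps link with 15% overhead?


Effective throughput = 100 * (1 - 15/100) = 85 Mbps
File size in Mb = 568 * 8 = 4544 Mb
Time = 4544 / 85
Time = 53.4588 seconds


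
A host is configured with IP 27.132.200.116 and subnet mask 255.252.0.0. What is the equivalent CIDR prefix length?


Binary: 11111111.11111100.00000000.00000000
Count leading 1s
Prefix: /14


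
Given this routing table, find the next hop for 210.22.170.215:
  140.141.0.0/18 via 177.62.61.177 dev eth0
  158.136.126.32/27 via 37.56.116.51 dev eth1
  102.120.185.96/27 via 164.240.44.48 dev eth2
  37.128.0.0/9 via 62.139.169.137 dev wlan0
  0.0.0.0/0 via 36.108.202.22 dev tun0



Longest prefix match for 210.22.170.215:
  /18 140.141.0.0: no
  /27 158.136.126.32: no
  /27 102.120.185.96: no
  /9 37.128.0.0: no
  /0 0.0.0.0: MATCH
Selected: next-hop 36.108.202.22 via tun0 (matched /0)


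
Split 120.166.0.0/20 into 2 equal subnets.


New prefix = 20 + 1 = 21
Each subnet has 2048 addresses
  120.166.0.0/21
  120.166.8.0/21
Subnets: 120.166.0.0/21, 120.166.8.0/21


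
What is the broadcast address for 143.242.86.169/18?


Network: 143.242.64.0/18
Host bits = 14
Set all host bits to 1:
Broadcast: 143.242.127.255


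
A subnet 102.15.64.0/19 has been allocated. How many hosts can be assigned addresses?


Host bits = 32 - 19 = 13
Total addresses = 2^13 = 8192
Usable = total - 2 (network and broadcast)
Usable hosts: 8190


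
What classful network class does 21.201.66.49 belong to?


First octet: 21
Binary: 00010101
0xxxxxxx -> Class A (1-126)
Class A, default mask 255.0.0.0 (/8)


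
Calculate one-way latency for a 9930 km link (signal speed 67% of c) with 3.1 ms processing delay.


Speed = 0.67 * 3e5 km/s = 201000 km/s
Propagation delay = 9930 / 201000 = 0.0494 s = 49.403 ms
Processing delay = 3.1 ms
Total one-way latency = 52.503 ms


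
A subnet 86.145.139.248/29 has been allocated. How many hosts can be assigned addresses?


Host bits = 32 - 29 = 3
Total addresses = 2^3 = 8
Usable = total - 2 (network and broadcast)
Usable hosts: 6


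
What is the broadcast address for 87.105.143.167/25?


Network: 87.105.143.128/25
Host bits = 7
Set all host bits to 1:
Broadcast: 87.105.143.255


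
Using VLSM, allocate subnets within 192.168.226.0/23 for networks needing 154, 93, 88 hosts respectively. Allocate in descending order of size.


154 hosts -> /24 (254 usable): 192.168.226.0/24
93 hosts -> /25 (126 usable): 192.168.227.0/25
88 hosts -> /25 (126 usable): 192.168.227.128/25
Allocation: 192.168.226.0/24 (154 hosts, 254 usable); 192.168.227.0/25 (93 hosts, 126 usable); 192.168.227.128/25 (88 hosts, 126 usable)


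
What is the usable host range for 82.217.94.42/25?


Network: 82.217.94.0
Broadcast: 82.217.94.127
First usable = network + 1
Last usable = broadcast - 1
Range: 82.217.94.1 to 82.217.94.126


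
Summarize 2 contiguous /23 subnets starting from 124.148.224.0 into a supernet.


Original prefix: /23
Number of subnets: 2 = 2^1
New prefix = 23 - 1 = 22
Supernet: 124.148.224.0/22


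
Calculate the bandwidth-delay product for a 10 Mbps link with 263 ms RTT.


BDP = bandwidth * RTT
= 10 Mbps * 263 ms
= 10 * 1e6 * 263 / 1000 bits
= 2630000 bits
= 328750 bytes
= 321.0449 KB
BDP = 2630000 bits (328750 bytes)


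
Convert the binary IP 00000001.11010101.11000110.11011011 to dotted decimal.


00000001 = 1
11010101 = 213
11000110 = 198
11011011 = 219
IP: 1.213.198.219


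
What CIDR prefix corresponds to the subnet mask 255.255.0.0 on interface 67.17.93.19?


Binary: 11111111.11111111.00000000.00000000
Count leading 1s
Prefix: /16


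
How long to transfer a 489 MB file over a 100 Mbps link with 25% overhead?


Effective throughput = 100 * (1 - 25/100) = 75 Mbps
File size in Mb = 489 * 8 = 3912 Mb
Time = 3912 / 75
Time = 52.16 seconds


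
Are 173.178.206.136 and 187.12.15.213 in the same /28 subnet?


Mask: 255.255.255.240
173.178.206.136 AND mask = 173.178.206.128
187.12.15.213 AND mask = 187.12.15.208
No, different subnets (173.178.206.128 vs 187.12.15.208)


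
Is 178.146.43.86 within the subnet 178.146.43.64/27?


Subnet network: 178.146.43.64
Test IP AND mask: 178.146.43.64
Yes, 178.146.43.86 is in 178.146.43.64/27


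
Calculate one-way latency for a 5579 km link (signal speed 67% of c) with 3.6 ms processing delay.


Speed = 0.67 * 3e5 km/s = 201000 km/s
Propagation delay = 5579 / 201000 = 0.0278 s = 27.7562 ms
Processing delay = 3.6 ms
Total one-way latency = 31.3562 ms


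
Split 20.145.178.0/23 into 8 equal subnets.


New prefix = 23 + 3 = 26
Each subnet has 64 addresses
  20.145.178.0/26
  20.145.178.64/26
  20.145.178.128/26
  20.145.178.192/26
  20.145.179.0/26
  20.145.179.64/26
  20.145.179.128/26
  20.145.179.192/26
Subnets: 20.145.178.0/26, 20.145.178.64/26, 20.145.178.128/26, 20.145.178.192/26, 20.145.179.0/26, 20.145.179.64/26, 20.145.179.128/26, 20.145.179.192/26


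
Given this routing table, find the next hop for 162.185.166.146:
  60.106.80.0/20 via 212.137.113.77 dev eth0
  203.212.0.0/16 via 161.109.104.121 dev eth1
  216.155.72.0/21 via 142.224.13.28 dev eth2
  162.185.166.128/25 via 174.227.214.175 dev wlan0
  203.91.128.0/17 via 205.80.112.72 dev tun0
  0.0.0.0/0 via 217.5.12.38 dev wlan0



Longest prefix match for 162.185.166.146:
  /20 60.106.80.0: no
  /16 203.212.0.0: no
  /21 216.155.72.0: no
  /25 162.185.166.128: MATCH
  /17 203.91.128.0: no
  /0 0.0.0.0: MATCH
Selected: next-hop 174.227.214.175 via wlan0 (matched /25)


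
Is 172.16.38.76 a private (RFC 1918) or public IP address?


RFC 1918 private ranges:
  10.0.0.0/8 (10.0.0.0 - 10.255.255.255)
  172.16.0.0/12 (172.16.0.0 - 172.31.255.255)
  192.168.0.0/16 (192.168.0.0 - 192.168.255.255)
Private (in 172.16.0.0/12)


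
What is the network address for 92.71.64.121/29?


IP:   01011100.01000111.01000000.01111001
Mask: 11111111.11111111.11111111.11111000
AND operation:
Net:  01011100.01000111.01000000.01111000
Network: 92.71.64.120/29


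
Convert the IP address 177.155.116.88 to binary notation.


177 = 10110001
155 = 10011011
116 = 01110100
88 = 01011000
Binary: 10110001.10011011.01110100.01011000


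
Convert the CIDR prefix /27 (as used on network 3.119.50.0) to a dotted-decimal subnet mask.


/27 means 27 network bits, 5 host bits
Binary: 11111111111111111111111111100000
Mask: 255.255.255.224


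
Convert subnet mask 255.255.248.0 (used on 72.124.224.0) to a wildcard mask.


Subnet mask: 255.255.248.0
Wildcard = 255.255.255.255 - subnet mask
255 - 255 = 0
255 - 255 = 0
255 - 248 = 7
255 - 0 = 255
Wildcard: 0.0.7.255


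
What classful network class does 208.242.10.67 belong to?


First octet: 208
Binary: 11010000
110xxxxx -> Class C (192-223)
Class C, default mask 255.255.255.0 (/24)


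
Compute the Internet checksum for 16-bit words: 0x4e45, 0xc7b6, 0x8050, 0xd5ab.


Sum all words (with carry folding):
+ 0x4e45 = 0x4e45
+ 0xc7b6 = 0x15fc
+ 0x8050 = 0x964c
+ 0xd5ab = 0x6bf8
One's complement: ~0x6bf8
Checksum = 0x9407


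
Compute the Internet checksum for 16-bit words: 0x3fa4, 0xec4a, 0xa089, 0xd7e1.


Sum all words (with carry folding):
+ 0x3fa4 = 0x3fa4
+ 0xec4a = 0x2bef
+ 0xa089 = 0xcc78
+ 0xd7e1 = 0xa45a
One's complement: ~0xa45a
Checksum = 0x5ba5


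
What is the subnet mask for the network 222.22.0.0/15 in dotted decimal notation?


/15 means 15 network bits, 17 host bits
Binary: 11111111111111100000000000000000
Mask: 255.254.0.0


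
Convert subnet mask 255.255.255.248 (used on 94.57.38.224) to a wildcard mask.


Subnet mask: 255.255.255.248
Wildcard = 255.255.255.255 - subnet mask
255 - 255 = 0
255 - 255 = 0
255 - 255 = 0
255 - 248 = 7
Wildcard: 0.0.0.7


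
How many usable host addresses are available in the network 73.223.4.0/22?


Host bits = 32 - 22 = 10
Total addresses = 2^10 = 1024
Usable = total - 2 (network and broadcast)
Usable hosts: 1022


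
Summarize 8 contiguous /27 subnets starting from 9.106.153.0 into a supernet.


Original prefix: /27
Number of subnets: 8 = 2^3
New prefix = 27 - 3 = 24
Supernet: 9.106.153.0/24


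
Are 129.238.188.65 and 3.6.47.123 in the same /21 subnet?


Mask: 255.255.248.0
129.238.188.65 AND mask = 129.238.184.0
3.6.47.123 AND mask = 3.6.40.0
No, different subnets (129.238.184.0 vs 3.6.40.0)


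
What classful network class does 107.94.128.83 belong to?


First octet: 107
Binary: 01101011
0xxxxxxx -> Class A (1-126)
Class A, default mask 255.0.0.0 (/8)


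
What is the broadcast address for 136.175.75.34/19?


Network: 136.175.64.0/19
Host bits = 13
Set all host bits to 1:
Broadcast: 136.175.95.255


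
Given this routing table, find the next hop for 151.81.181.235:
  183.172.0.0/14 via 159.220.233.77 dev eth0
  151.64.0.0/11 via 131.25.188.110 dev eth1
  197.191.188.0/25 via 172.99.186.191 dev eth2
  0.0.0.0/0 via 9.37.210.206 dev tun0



Longest prefix match for 151.81.181.235:
  /14 183.172.0.0: no
  /11 151.64.0.0: MATCH
  /25 197.191.188.0: no
  /0 0.0.0.0: MATCH
Selected: next-hop 131.25.188.110 via eth1 (matched /11)


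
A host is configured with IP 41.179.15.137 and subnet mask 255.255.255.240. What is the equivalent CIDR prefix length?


Binary: 11111111.11111111.11111111.11110000
Count leading 1s
Prefix: /28


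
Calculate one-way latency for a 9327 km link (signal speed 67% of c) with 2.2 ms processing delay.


Speed = 0.67 * 3e5 km/s = 201000 km/s
Propagation delay = 9327 / 201000 = 0.0464 s = 46.403 ms
Processing delay = 2.2 ms
Total one-way latency = 48.603 ms


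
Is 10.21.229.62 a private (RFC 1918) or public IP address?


RFC 1918 private ranges:
  10.0.0.0/8 (10.0.0.0 - 10.255.255.255)
  172.16.0.0/12 (172.16.0.0 - 172.31.255.255)
  192.168.0.0/16 (192.168.0.0 - 192.168.255.255)
Private (in 10.0.0.0/8)


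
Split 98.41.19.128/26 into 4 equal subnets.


New prefix = 26 + 2 = 28
Each subnet has 16 addresses
  98.41.19.128/28
  98.41.19.144/28
  98.41.19.160/28
  98.41.19.176/28
Subnets: 98.41.19.128/28, 98.41.19.144/28, 98.41.19.160/28, 98.41.19.176/28


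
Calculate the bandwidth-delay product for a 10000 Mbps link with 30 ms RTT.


BDP = bandwidth * RTT
= 10000 Mbps * 30 ms
= 10000 * 1e6 * 30 / 1000 bits
= 300000000 bits
= 37500000 bytes
= 36621.0938 KB
BDP = 300000000 bits (37500000 bytes)


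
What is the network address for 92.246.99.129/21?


IP:   01011100.11110110.01100011.10000001
Mask: 11111111.11111111.11111000.00000000
AND operation:
Net:  01011100.11110110.01100000.00000000
Network: 92.246.96.0/21


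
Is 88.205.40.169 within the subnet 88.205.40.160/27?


Subnet network: 88.205.40.160
Test IP AND mask: 88.205.40.160
Yes, 88.205.40.169 is in 88.205.40.160/27


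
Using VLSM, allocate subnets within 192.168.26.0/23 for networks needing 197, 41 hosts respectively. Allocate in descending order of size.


197 hosts -> /24 (254 usable): 192.168.26.0/24
41 hosts -> /26 (62 usable): 192.168.27.0/26
Allocation: 192.168.26.0/24 (197 hosts, 254 usable); 192.168.27.0/26 (41 hosts, 62 usable)


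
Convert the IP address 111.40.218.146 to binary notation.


111 = 01101111
40 = 00101000
218 = 11011010
146 = 10010010
Binary: 01101111.00101000.11011010.10010010


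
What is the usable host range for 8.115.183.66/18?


Network: 8.115.128.0
Broadcast: 8.115.191.255
First usable = network + 1
Last usable = broadcast - 1
Range: 8.115.128.1 to 8.115.191.254


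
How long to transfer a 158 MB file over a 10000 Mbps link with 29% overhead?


Effective throughput = 10000 * (1 - 29/100) = 7100 Mbps
File size in Mb = 158 * 8 = 1264 Mb
Time = 1264 / 7100
Time = 0.178 seconds


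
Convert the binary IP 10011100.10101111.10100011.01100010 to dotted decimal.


10011100 = 156
10101111 = 175
10100011 = 163
01100010 = 98
IP: 156.175.163.98


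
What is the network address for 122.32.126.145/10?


IP:   01111010.00100000.01111110.10010001
Mask: 11111111.11000000.00000000.00000000
AND operation:
Net:  01111010.00000000.00000000.00000000
Network: 122.0.0.0/10


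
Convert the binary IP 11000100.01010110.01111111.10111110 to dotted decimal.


11000100 = 196
01010110 = 86
01111111 = 127
10111110 = 190
IP: 196.86.127.190


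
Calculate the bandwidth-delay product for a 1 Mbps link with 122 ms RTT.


BDP = bandwidth * RTT
= 1 Mbps * 122 ms
= 1 * 1e6 * 122 / 1000 bits
= 122000 bits
= 15250 bytes
= 14.8926 KB
BDP = 122000 bits (15250 bytes)


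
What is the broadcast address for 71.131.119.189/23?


Network: 71.131.118.0/23
Host bits = 9
Set all host bits to 1:
Broadcast: 71.131.119.255


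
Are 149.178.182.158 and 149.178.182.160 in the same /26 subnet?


Mask: 255.255.255.192
149.178.182.158 AND mask = 149.178.182.128
149.178.182.160 AND mask = 149.178.182.128
Yes, same subnet (149.178.182.128)


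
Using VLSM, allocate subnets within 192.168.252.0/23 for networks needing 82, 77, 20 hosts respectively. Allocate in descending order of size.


82 hosts -> /25 (126 usable): 192.168.252.0/25
77 hosts -> /25 (126 usable): 192.168.252.128/25
20 hosts -> /27 (30 usable): 192.168.253.0/27
Allocation: 192.168.252.0/25 (82 hosts, 126 usable); 192.168.252.128/25 (77 hosts, 126 usable); 192.168.253.0/27 (20 hosts, 30 usable)


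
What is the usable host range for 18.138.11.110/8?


Network: 18.0.0.0
Broadcast: 18.255.255.255
First usable = network + 1
Last usable = broadcast - 1
Range: 18.0.0.1 to 18.255.255.254


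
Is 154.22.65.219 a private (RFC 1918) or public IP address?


RFC 1918 private ranges:
  10.0.0.0/8 (10.0.0.0 - 10.255.255.255)
  172.16.0.0/12 (172.16.0.0 - 172.31.255.255)
  192.168.0.0/16 (192.168.0.0 - 192.168.255.255)
Public (not in any RFC 1918 range)


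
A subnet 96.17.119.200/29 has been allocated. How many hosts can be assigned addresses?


Host bits = 32 - 29 = 3
Total addresses = 2^3 = 8
Usable = total - 2 (network and broadcast)
Usable hosts: 6


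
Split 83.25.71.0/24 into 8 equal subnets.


New prefix = 24 + 3 = 27
Each subnet has 32 addresses
  83.25.71.0/27
  83.25.71.32/27
  83.25.71.64/27
  83.25.71.96/27
  83.25.71.128/27
  83.25.71.160/27
  83.25.71.192/27
  83.25.71.224/27
Subnets: 83.25.71.0/27, 83.25.71.32/27, 83.25.71.64/27, 83.25.71.96/27, 83.25.71.128/27, 83.25.71.160/27, 83.25.71.192/27, 83.25.71.224/27


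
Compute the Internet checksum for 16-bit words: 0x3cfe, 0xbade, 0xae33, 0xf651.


Sum all words (with carry folding):
+ 0x3cfe = 0x3cfe
+ 0xbade = 0xf7dc
+ 0xae33 = 0xa610
+ 0xf651 = 0x9c62
One's complement: ~0x9c62
Checksum = 0x639d


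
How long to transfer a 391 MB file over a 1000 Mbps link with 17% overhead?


Effective throughput = 1000 * (1 - 17/100) = 830 Mbps
File size in Mb = 391 * 8 = 3128 Mb
Time = 3128 / 830
Time = 3.7687 seconds


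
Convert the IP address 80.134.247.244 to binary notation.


80 = 01010000
134 = 10000110
247 = 11110111
244 = 11110100
Binary: 01010000.10000110.11110111.11110100


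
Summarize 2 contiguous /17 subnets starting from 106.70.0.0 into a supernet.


Original prefix: /17
Number of subnets: 2 = 2^1
New prefix = 17 - 1 = 16
Supernet: 106.70.0.0/16


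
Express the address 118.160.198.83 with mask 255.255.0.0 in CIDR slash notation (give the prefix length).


Binary: 11111111.11111111.00000000.00000000
Count leading 1s
Prefix: /16


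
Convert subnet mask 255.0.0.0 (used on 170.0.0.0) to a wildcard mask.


Subnet mask: 255.0.0.0
Wildcard = 255.255.255.255 - subnet mask
255 - 255 = 0
255 - 0 = 255
255 - 0 = 255
255 - 0 = 255
Wildcard: 0.255.255.255


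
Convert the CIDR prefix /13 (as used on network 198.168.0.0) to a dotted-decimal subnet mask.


/13 means 13 network bits, 19 host bits
Binary: 11111111111110000000000000000000
Mask: 255.248.0.0


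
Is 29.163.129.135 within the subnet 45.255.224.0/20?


Subnet network: 45.255.224.0
Test IP AND mask: 29.163.128.0
No, 29.163.129.135 is not in 45.255.224.0/20


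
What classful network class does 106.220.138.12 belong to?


First octet: 106
Binary: 01101010
0xxxxxxx -> Class A (1-126)
Class A, default mask 255.0.0.0 (/8)


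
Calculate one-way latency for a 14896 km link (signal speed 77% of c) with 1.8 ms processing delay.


Speed = 0.77 * 3e5 km/s = 231000 km/s
Propagation delay = 14896 / 231000 = 0.0645 s = 64.4848 ms
Processing delay = 1.8 ms
Total one-way latency = 66.2848 ms


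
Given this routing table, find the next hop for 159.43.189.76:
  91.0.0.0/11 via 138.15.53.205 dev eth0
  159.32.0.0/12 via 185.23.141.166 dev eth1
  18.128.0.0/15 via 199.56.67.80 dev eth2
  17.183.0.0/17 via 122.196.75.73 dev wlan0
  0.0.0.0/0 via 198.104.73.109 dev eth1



Longest prefix match for 159.43.189.76:
  /11 91.0.0.0: no
  /12 159.32.0.0: MATCH
  /15 18.128.0.0: no
  /17 17.183.0.0: no
  /0 0.0.0.0: MATCH
Selected: next-hop 185.23.141.166 via eth1 (matched /12)


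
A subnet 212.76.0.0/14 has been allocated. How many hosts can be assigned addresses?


Host bits = 32 - 14 = 18
Total addresses = 2^18 = 262144
Usable = total - 2 (network and broadcast)
Usable hosts: 262142


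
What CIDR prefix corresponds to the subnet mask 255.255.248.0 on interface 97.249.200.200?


Binary: 11111111.11111111.11111000.00000000
Count leading 1s
Prefix: /21


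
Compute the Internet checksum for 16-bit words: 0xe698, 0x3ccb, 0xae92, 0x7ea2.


Sum all words (with carry folding):
+ 0xe698 = 0xe698
+ 0x3ccb = 0x2364
+ 0xae92 = 0xd1f6
+ 0x7ea2 = 0x5099
One's complement: ~0x5099
Checksum = 0xaf66


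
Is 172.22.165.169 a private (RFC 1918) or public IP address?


RFC 1918 private ranges:
  10.0.0.0/8 (10.0.0.0 - 10.255.255.255)
  172.16.0.0/12 (172.16.0.0 - 172.31.255.255)
  192.168.0.0/16 (192.168.0.0 - 192.168.255.255)
Private (in 172.16.0.0/12)


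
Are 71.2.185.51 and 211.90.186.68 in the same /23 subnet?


Mask: 255.255.254.0
71.2.185.51 AND mask = 71.2.184.0
211.90.186.68 AND mask = 211.90.186.0
No, different subnets (71.2.184.0 vs 211.90.186.0)


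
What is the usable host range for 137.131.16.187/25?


Network: 137.131.16.128
Broadcast: 137.131.16.255
First usable = network + 1
Last usable = broadcast - 1
Range: 137.131.16.129 to 137.131.16.254


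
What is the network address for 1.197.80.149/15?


IP:   00000001.11000101.01010000.10010101
Mask: 11111111.11111110.00000000.00000000
AND operation:
Net:  00000001.11000100.00000000.00000000
Network: 1.196.0.0/15


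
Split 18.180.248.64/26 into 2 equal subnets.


New prefix = 26 + 1 = 27
Each subnet has 32 addresses
  18.180.248.64/27
  18.180.248.96/27
Subnets: 18.180.248.64/27, 18.180.248.96/27


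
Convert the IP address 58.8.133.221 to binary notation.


58 = 00111010
8 = 00001000
133 = 10000101
221 = 11011101
Binary: 00111010.00001000.10000101.11011101


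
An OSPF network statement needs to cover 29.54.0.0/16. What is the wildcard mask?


Subnet mask: 255.255.0.0
Wildcard = 255.255.255.255 - subnet mask
255 - 255 = 0
255 - 255 = 0
255 - 0 = 255
255 - 0 = 255
Wildcard: 0.0.255.255


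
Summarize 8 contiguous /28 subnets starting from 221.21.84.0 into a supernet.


Original prefix: /28
Number of subnets: 8 = 2^3
New prefix = 28 - 3 = 25
Supernet: 221.21.84.0/25


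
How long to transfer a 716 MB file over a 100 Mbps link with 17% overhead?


Effective throughput = 100 * (1 - 17/100) = 83 Mbps
File size in Mb = 716 * 8 = 5728 Mb
Time = 5728 / 83
Time = 69.012 seconds


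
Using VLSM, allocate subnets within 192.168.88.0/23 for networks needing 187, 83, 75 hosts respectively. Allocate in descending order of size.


187 hosts -> /24 (254 usable): 192.168.88.0/24
83 hosts -> /25 (126 usable): 192.168.89.0/25
75 hosts -> /25 (126 usable): 192.168.89.128/25
Allocation: 192.168.88.0/24 (187 hosts, 254 usable); 192.168.89.0/25 (83 hosts, 126 usable); 192.168.89.128/25 (75 hosts, 126 usable)


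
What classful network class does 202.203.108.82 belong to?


First octet: 202
Binary: 11001010
110xxxxx -> Class C (192-223)
Class C, default mask 255.255.255.0 (/24)


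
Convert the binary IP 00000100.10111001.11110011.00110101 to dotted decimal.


00000100 = 4
10111001 = 185
11110011 = 243
00110101 = 53
IP: 4.185.243.53


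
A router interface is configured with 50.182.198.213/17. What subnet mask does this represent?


/17 means 17 network bits, 15 host bits
Binary: 11111111111111111000000000000000
Mask: 255.255.128.0


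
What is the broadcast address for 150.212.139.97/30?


Network: 150.212.139.96/30
Host bits = 2
Set all host bits to 1:
Broadcast: 150.212.139.99


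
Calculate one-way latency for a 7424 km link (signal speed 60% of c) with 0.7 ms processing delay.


Speed = 0.6 * 3e5 km/s = 180000 km/s
Propagation delay = 7424 / 180000 = 0.0412 s = 41.2444 ms
Processing delay = 0.7 ms
Total one-way latency = 41.9444 ms


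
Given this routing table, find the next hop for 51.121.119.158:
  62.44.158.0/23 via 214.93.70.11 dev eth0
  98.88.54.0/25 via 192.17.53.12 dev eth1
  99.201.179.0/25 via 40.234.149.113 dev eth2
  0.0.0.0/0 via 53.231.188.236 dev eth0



Longest prefix match for 51.121.119.158:
  /23 62.44.158.0: no
  /25 98.88.54.0: no
  /25 99.201.179.0: no
  /0 0.0.0.0: MATCH
Selected: next-hop 53.231.188.236 via eth0 (matched /0)


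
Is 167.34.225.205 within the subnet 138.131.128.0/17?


Subnet network: 138.131.128.0
Test IP AND mask: 167.34.128.0
No, 167.34.225.205 is not in 138.131.128.0/17


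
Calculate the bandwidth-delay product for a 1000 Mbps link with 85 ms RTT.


BDP = bandwidth * RTT
= 1000 Mbps * 85 ms
= 1000 * 1e6 * 85 / 1000 bits
= 85000000 bits
= 10625000 bytes
= 10375.9766 KB
BDP = 85000000 bits (10625000 bytes)


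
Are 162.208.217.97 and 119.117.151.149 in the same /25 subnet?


Mask: 255.255.255.128
162.208.217.97 AND mask = 162.208.217.0
119.117.151.149 AND mask = 119.117.151.128
No, different subnets (162.208.217.0 vs 119.117.151.128)


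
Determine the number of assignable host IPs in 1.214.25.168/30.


Host bits = 32 - 30 = 2
Total addresses = 2^2 = 4
Usable = total - 2 (network and broadcast)
Usable hosts: 2


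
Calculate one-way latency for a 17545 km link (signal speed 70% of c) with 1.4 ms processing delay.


Speed = 0.7 * 3e5 km/s = 210000 km/s
Propagation delay = 17545 / 210000 = 0.0835 s = 83.5476 ms
Processing delay = 1.4 ms
Total one-way latency = 84.9476 ms


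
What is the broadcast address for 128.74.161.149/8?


Network: 128.0.0.0/8
Host bits = 24
Set all host bits to 1:
Broadcast: 128.255.255.255


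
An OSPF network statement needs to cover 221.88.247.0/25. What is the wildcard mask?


Subnet mask: 255.255.255.128
Wildcard = 255.255.255.255 - subnet mask
255 - 255 = 0
255 - 255 = 0
255 - 255 = 0
255 - 128 = 127
Wildcard: 0.0.0.127


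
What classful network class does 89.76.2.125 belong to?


First octet: 89
Binary: 01011001
0xxxxxxx -> Class A (1-126)
Class A, default mask 255.0.0.0 (/8)


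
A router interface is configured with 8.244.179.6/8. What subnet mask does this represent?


/8 means 8 network bits, 24 host bits
Binary: 11111111000000000000000000000000
Mask: 255.0.0.0


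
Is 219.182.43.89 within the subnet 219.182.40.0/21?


Subnet network: 219.182.40.0
Test IP AND mask: 219.182.40.0
Yes, 219.182.43.89 is in 219.182.40.0/21


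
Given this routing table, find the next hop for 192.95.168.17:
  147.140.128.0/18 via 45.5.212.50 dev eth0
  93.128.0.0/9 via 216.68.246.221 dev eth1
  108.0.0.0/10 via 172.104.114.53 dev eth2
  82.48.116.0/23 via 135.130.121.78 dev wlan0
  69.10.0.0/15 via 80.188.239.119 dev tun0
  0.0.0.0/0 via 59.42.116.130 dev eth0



Longest prefix match for 192.95.168.17:
  /18 147.140.128.0: no
  /9 93.128.0.0: no
  /10 108.0.0.0: no
  /23 82.48.116.0: no
  /15 69.10.0.0: no
  /0 0.0.0.0: MATCH
Selected: next-hop 59.42.116.130 via eth0 (matched /0)


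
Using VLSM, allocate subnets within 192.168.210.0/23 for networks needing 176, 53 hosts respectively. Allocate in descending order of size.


176 hosts -> /24 (254 usable): 192.168.210.0/24
53 hosts -> /26 (62 usable): 192.168.211.0/26
Allocation: 192.168.210.0/24 (176 hosts, 254 usable); 192.168.211.0/26 (53 hosts, 62 usable)


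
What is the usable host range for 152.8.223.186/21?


Network: 152.8.216.0
Broadcast: 152.8.223.255
First usable = network + 1
Last usable = broadcast - 1
Range: 152.8.216.1 to 152.8.223.254


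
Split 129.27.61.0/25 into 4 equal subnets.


New prefix = 25 + 2 = 27
Each subnet has 32 addresses
  129.27.61.0/27
  129.27.61.32/27
  129.27.61.64/27
  129.27.61.96/27
Subnets: 129.27.61.0/27, 129.27.61.32/27, 129.27.61.64/27, 129.27.61.96/27


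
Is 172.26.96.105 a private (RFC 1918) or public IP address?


RFC 1918 private ranges:
  10.0.0.0/8 (10.0.0.0 - 10.255.255.255)
  172.16.0.0/12 (172.16.0.0 - 172.31.255.255)
  192.168.0.0/16 (192.168.0.0 - 192.168.255.255)
Private (in 172.16.0.0/12)


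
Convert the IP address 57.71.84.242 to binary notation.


57 = 00111001
71 = 01000111
84 = 01010100
242 = 11110010
Binary: 00111001.01000111.01010100.11110010


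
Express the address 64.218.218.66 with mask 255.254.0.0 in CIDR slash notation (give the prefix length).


Binary: 11111111.11111110.00000000.00000000
Count leading 1s
Prefix: /15


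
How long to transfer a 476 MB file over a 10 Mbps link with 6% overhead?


Effective throughput = 10 * (1 - 6/100) = 9.4 Mbps
File size in Mb = 476 * 8 = 3808 Mb
Time = 3808 / 9.4
Time = 405.1064 seconds


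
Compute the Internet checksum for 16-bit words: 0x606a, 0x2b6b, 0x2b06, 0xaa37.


Sum all words (with carry folding):
+ 0x606a = 0x606a
+ 0x2b6b = 0x8bd5
+ 0x2b06 = 0xb6db
+ 0xaa37 = 0x6113
One's complement: ~0x6113
Checksum = 0x9eec


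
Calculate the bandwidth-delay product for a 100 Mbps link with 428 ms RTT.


BDP = bandwidth * RTT
= 100 Mbps * 428 ms
= 100 * 1e6 * 428 / 1000 bits
= 42800000 bits
= 5350000 bytes
= 5224.6094 KB
BDP = 42800000 bits (5350000 bytes)


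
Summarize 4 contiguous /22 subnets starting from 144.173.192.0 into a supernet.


Original prefix: /22
Number of subnets: 4 = 2^2
New prefix = 22 - 2 = 20
Supernet: 144.173.192.0/20


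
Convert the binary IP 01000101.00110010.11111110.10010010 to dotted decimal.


01000101 = 69
00110010 = 50
11111110 = 254
10010010 = 146
IP: 69.50.254.146


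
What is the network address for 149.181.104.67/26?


IP:   10010101.10110101.01101000.01000011
Mask: 11111111.11111111.11111111.11000000
AND operation:
Net:  10010101.10110101.01101000.01000000
Network: 149.181.104.64/26


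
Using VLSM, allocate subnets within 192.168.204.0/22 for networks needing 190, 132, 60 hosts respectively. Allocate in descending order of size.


190 hosts -> /24 (254 usable): 192.168.204.0/24
132 hosts -> /24 (254 usable): 192.168.205.0/24
60 hosts -> /26 (62 usable): 192.168.206.0/26
Allocation: 192.168.204.0/24 (190 hosts, 254 usable); 192.168.205.0/24 (132 hosts, 254 usable); 192.168.206.0/26 (60 hosts, 62 usable)


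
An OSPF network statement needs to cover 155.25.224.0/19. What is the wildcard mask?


Subnet mask: 255.255.224.0
Wildcard = 255.255.255.255 - subnet mask
255 - 255 = 0
255 - 255 = 0
255 - 224 = 31
255 - 0 = 255
Wildcard: 0.0.31.255


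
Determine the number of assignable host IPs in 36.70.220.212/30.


Host bits = 32 - 30 = 2
Total addresses = 2^2 = 4
Usable = total - 2 (network and broadcast)
Usable hosts: 2


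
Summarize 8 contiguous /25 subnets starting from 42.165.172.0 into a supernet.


Original prefix: /25
Number of subnets: 8 = 2^3
New prefix = 25 - 3 = 22
Supernet: 42.165.172.0/22


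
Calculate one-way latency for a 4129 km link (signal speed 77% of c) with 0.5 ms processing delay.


Speed = 0.77 * 3e5 km/s = 231000 km/s
Propagation delay = 4129 / 231000 = 0.0179 s = 17.8745 ms
Processing delay = 0.5 ms
Total one-way latency = 18.3745 ms


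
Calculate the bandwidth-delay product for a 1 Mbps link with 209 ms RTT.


BDP = bandwidth * RTT
= 1 Mbps * 209 ms
= 1 * 1e6 * 209 / 1000 bits
= 209000 bits
= 26125 bytes
= 25.5127 KB
BDP = 209000 bits (26125 bytes)


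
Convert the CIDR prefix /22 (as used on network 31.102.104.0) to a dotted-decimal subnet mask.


/22 means 22 network bits, 10 host bits
Binary: 11111111111111111111110000000000
Mask: 255.255.252.0


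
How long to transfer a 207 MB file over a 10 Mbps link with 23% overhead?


Effective throughput = 10 * (1 - 23/100) = 7.7 Mbps
File size in Mb = 207 * 8 = 1656 Mb
Time = 1656 / 7.7
Time = 215.0649 seconds


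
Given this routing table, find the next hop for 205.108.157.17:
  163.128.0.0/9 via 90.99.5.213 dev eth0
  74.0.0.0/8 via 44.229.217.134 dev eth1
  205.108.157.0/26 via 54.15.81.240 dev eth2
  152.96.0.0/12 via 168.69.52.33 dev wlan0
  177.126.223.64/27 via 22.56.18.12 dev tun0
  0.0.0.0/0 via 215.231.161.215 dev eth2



Longest prefix match for 205.108.157.17:
  /9 163.128.0.0: no
  /8 74.0.0.0: no
  /26 205.108.157.0: MATCH
  /12 152.96.0.0: no
  /27 177.126.223.64: no
  /0 0.0.0.0: MATCH
Selected: next-hop 54.15.81.240 via eth2 (matched /26)


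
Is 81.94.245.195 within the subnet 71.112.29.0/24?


Subnet network: 71.112.29.0
Test IP AND mask: 81.94.245.0
No, 81.94.245.195 is not in 71.112.29.0/24


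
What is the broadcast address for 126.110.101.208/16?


Network: 126.110.0.0/16
Host bits = 16
Set all host bits to 1:
Broadcast: 126.110.255.255


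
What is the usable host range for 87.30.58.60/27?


Network: 87.30.58.32
Broadcast: 87.30.58.63
First usable = network + 1
Last usable = broadcast - 1
Range: 87.30.58.33 to 87.30.58.62


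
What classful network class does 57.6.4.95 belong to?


First octet: 57
Binary: 00111001
0xxxxxxx -> Class A (1-126)
Class A, default mask 255.0.0.0 (/8)


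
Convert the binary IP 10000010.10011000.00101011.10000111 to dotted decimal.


10000010 = 130
10011000 = 152
00101011 = 43
10000111 = 135
IP: 130.152.43.135


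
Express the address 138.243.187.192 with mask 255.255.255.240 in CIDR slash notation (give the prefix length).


Binary: 11111111.11111111.11111111.11110000
Count leading 1s
Prefix: /28


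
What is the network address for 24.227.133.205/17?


IP:   00011000.11100011.10000101.11001101
Mask: 11111111.11111111.10000000.00000000
AND operation:
Net:  00011000.11100011.10000000.00000000
Network: 24.227.128.0/17


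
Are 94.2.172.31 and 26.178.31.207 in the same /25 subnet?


Mask: 255.255.255.128
94.2.172.31 AND mask = 94.2.172.0
26.178.31.207 AND mask = 26.178.31.128
No, different subnets (94.2.172.0 vs 26.178.31.128)


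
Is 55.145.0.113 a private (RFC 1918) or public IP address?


RFC 1918 private ranges:
  10.0.0.0/8 (10.0.0.0 - 10.255.255.255)
  172.16.0.0/12 (172.16.0.0 - 172.31.255.255)
  192.168.0.0/16 (192.168.0.0 - 192.168.255.255)
Public (not in any RFC 1918 range)


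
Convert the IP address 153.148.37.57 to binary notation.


153 = 10011001
148 = 10010100
37 = 00100101
57 = 00111001
Binary: 10011001.10010100.00100101.00111001


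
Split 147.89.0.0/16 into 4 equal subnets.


New prefix = 16 + 2 = 18
Each subnet has 16384 addresses
  147.89.0.0/18
  147.89.64.0/18
  147.89.128.0/18
  147.89.192.0/18
Subnets: 147.89.0.0/18, 147.89.64.0/18, 147.89.128.0/18, 147.89.192.0/18


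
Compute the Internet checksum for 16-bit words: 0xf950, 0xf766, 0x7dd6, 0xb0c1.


Sum all words (with carry folding):
+ 0xf950 = 0xf950
+ 0xf766 = 0xf0b7
+ 0x7dd6 = 0x6e8e
+ 0xb0c1 = 0x1f50
One's complement: ~0x1f50
Checksum = 0xe0af


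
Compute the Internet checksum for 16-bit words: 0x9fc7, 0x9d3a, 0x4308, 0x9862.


Sum all words (with carry folding):
+ 0x9fc7 = 0x9fc7
+ 0x9d3a = 0x3d02
+ 0x4308 = 0x800a
+ 0x9862 = 0x186d
One's complement: ~0x186d
Checksum = 0xe792


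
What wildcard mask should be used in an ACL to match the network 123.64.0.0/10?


Subnet mask: 255.192.0.0
Wildcard = 255.255.255.255 - subnet mask
255 - 255 = 0
255 - 192 = 63
255 - 0 = 255
255 - 0 = 255
Wildcard: 0.63.255.255


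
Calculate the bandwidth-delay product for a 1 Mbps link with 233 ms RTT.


BDP = bandwidth * RTT
= 1 Mbps * 233 ms
= 1 * 1e6 * 233 / 1000 bits
= 233000 bits
= 29125 bytes
= 28.4424 KB
BDP = 233000 bits (29125 bytes)


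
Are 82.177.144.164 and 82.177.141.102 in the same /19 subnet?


Mask: 255.255.224.0
82.177.144.164 AND mask = 82.177.128.0
82.177.141.102 AND mask = 82.177.128.0
Yes, same subnet (82.177.128.0)


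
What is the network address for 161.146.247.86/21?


IP:   10100001.10010010.11110111.01010110
Mask: 11111111.11111111.11111000.00000000
AND operation:
Net:  10100001.10010010.11110000.00000000
Network: 161.146.240.0/21


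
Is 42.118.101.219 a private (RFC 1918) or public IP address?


RFC 1918 private ranges:
  10.0.0.0/8 (10.0.0.0 - 10.255.255.255)
  172.16.0.0/12 (172.16.0.0 - 172.31.255.255)
  192.168.0.0/16 (192.168.0.0 - 192.168.255.255)
Public (not in any RFC 1918 range)


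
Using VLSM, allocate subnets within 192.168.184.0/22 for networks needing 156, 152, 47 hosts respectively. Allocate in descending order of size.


156 hosts -> /24 (254 usable): 192.168.184.0/24
152 hosts -> /24 (254 usable): 192.168.185.0/24
47 hosts -> /26 (62 usable): 192.168.186.0/26
Allocation: 192.168.184.0/24 (156 hosts, 254 usable); 192.168.185.0/24 (152 hosts, 254 usable); 192.168.186.0/26 (47 hosts, 62 usable)


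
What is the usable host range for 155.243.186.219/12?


Network: 155.240.0.0
Broadcast: 155.255.255.255
First usable = network + 1
Last usable = broadcast - 1
Range: 155.240.0.1 to 155.255.255.254


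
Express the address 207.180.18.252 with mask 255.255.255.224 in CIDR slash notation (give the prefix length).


Binary: 11111111.11111111.11111111.11100000
Count leading 1s
Prefix: /27


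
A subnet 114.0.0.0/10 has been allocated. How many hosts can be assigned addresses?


Host bits = 32 - 10 = 22
Total addresses = 2^22 = 4194304
Usable = total - 2 (network and broadcast)
Usable hosts: 4194302


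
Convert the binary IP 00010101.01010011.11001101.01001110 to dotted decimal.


00010101 = 21
01010011 = 83
11001101 = 205
01001110 = 78
IP: 21.83.205.78


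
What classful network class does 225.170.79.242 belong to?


First octet: 225
Binary: 11100001
1110xxxx -> Class D (224-239)
Class D (multicast), default mask N/A


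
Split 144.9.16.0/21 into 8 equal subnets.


New prefix = 21 + 3 = 24
Each subnet has 256 addresses
  144.9.16.0/24
  144.9.17.0/24
  144.9.18.0/24
  144.9.19.0/24
  144.9.20.0/24
  144.9.21.0/24
  144.9.22.0/24
  144.9.23.0/24
Subnets: 144.9.16.0/24, 144.9.17.0/24, 144.9.18.0/24, 144.9.19.0/24, 144.9.20.0/24, 144.9.21.0/24, 144.9.22.0/24, 144.9.23.0/24


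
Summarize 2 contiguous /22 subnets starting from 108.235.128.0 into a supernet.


Original prefix: /22
Number of subnets: 2 = 2^1
New prefix = 22 - 1 = 21
Supernet: 108.235.128.0/21


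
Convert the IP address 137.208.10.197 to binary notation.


137 = 10001001
208 = 11010000
10 = 00001010
197 = 11000101
Binary: 10001001.11010000.00001010.11000101


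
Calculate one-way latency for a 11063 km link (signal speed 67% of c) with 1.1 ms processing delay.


Speed = 0.67 * 3e5 km/s = 201000 km/s
Propagation delay = 11063 / 201000 = 0.055 s = 55.0398 ms
Processing delay = 1.1 ms
Total one-way latency = 56.1398 ms


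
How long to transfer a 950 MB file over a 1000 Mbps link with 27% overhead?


Effective throughput = 1000 * (1 - 27/100) = 730 Mbps
File size in Mb = 950 * 8 = 7600 Mb
Time = 7600 / 730
Time = 10.411 seconds


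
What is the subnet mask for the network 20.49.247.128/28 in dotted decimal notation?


/28 means 28 network bits, 4 host bits
Binary: 11111111111111111111111111110000
Mask: 255.255.255.240


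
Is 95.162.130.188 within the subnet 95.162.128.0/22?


Subnet network: 95.162.128.0
Test IP AND mask: 95.162.128.0
Yes, 95.162.130.188 is in 95.162.128.0/22


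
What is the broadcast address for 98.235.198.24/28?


Network: 98.235.198.16/28
Host bits = 4
Set all host bits to 1:
Broadcast: 98.235.198.31


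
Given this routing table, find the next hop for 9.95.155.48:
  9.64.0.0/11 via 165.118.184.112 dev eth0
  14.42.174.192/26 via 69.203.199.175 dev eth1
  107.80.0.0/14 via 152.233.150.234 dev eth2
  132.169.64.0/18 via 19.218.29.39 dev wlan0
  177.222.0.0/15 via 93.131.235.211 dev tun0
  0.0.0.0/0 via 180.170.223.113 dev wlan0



Longest prefix match for 9.95.155.48:
  /11 9.64.0.0: MATCH
  /26 14.42.174.192: no
  /14 107.80.0.0: no
  /18 132.169.64.0: no
  /15 177.222.0.0: no
  /0 0.0.0.0: MATCH
Selected: next-hop 165.118.184.112 via eth0 (matched /11)
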